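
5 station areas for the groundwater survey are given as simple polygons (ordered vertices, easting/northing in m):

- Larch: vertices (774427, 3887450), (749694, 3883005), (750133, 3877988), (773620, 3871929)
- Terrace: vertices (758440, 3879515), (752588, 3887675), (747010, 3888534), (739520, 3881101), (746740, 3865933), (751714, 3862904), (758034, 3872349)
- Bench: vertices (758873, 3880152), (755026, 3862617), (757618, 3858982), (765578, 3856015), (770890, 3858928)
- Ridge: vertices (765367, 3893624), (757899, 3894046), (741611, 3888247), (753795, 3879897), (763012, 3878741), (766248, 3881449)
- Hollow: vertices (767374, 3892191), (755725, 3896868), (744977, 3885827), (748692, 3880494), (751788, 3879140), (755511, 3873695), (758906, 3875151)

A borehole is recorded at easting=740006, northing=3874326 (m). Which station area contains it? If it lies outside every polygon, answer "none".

none

Cast a ray rightward from (740006, 3874326). For each polygon, the edges (by vertex number in listed order) whose endpoints lie on opposite sides of northing = 3874326, where each meets that height, and whether that is right or left of the point:
Larch: 3–4 at easting≈764328.3 (right), 4–1 at easting≈773744.6 (right) → 2 crossings.
Terrace: 4–5 at easting≈742744.9 (right), 7–1 at easting≈758146.0 (right) → 2 crossings.
Bench: 1–2 at easting≈757594.8 (right), 5–1 at easting≈762171.7 (right) → 2 crossings.
Ridge: no edge straddles that height → 0 crossings.
Hollow: 5–6 at easting≈755079.6 (right), 6–7 at easting≈756982.3 (right) → 2 crossings.
All counts are even, so the point lies outside every listed polygon.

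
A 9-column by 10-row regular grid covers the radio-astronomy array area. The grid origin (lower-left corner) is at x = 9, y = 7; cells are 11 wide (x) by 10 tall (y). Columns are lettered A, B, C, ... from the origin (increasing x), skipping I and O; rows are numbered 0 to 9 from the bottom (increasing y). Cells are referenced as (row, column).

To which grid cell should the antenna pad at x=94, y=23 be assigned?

Column index: ⌊(94 − 9) / 11⌋ = ⌊7.727⌋ = 7 → column H
Row offset from origin: ⌊(23 − 7) / 10⌋ = ⌊1.600⌋ = 1 → row 1

(1, H)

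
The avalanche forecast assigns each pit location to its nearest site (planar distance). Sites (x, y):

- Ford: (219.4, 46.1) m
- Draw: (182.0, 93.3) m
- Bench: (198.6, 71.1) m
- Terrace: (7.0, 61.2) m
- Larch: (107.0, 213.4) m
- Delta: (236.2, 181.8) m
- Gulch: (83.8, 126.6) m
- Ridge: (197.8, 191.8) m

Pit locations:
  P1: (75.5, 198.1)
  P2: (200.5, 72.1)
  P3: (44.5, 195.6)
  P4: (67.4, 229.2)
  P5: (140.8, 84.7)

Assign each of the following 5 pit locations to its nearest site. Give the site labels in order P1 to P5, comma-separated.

P1 → Larch (d²=1226.34)
P2 → Bench (d²=4.61)
P3 → Larch (d²=4223.09)
P4 → Larch (d²=1817.80)
P5 → Draw (d²=1771.40)

Larch, Bench, Larch, Larch, Draw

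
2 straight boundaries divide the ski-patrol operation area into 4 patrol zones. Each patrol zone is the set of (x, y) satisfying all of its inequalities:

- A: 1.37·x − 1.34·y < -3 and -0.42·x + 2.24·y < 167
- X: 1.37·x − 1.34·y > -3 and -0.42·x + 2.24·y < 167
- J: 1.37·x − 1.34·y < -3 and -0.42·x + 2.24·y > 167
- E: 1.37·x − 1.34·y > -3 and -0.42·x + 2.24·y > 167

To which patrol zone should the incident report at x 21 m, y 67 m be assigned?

A

1.37·21 − 1.34·67 = -61.010, which is < -3
-0.42·21 + 2.24·67 = 141.260, which is < 167
This sign pattern matches A.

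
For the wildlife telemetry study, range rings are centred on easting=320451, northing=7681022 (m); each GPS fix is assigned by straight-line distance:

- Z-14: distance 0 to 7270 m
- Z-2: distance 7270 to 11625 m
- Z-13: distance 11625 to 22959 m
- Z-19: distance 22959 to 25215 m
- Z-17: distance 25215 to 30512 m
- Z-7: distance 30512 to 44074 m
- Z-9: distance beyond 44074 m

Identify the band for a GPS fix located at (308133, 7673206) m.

Z-13

Distance = √((308133−320451)² + (7673206−7681022)²) = √(151733124.000 + 61089856.000) = 14588.454 m.
11625 ≤ 14588.454 < 22959 → Z-13.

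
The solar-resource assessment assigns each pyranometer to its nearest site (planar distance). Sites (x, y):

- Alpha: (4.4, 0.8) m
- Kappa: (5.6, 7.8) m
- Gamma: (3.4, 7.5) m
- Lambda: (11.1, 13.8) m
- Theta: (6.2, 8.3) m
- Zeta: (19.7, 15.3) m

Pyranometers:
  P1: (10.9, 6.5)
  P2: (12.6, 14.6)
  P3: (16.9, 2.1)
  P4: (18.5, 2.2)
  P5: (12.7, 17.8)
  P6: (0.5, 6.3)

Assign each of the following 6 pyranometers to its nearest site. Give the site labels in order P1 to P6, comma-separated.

P1 → Theta (d²=25.33)
P2 → Lambda (d²=2.89)
P3 → Theta (d²=152.93)
P4 → Zeta (d²=173.05)
P5 → Lambda (d²=18.56)
P6 → Gamma (d²=9.85)

Theta, Lambda, Theta, Zeta, Lambda, Gamma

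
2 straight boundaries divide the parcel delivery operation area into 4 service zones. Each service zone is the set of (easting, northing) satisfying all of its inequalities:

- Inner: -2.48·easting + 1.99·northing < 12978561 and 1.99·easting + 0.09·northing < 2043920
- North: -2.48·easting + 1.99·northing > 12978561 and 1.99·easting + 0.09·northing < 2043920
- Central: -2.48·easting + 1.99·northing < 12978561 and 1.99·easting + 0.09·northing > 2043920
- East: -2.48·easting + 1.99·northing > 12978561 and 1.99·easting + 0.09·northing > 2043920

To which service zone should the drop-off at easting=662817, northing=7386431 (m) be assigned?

North

-2.48·662817 + 1.99·7386431 = 13055211.530, which is > 12978561
1.99·662817 + 0.09·7386431 = 1983784.620, which is < 2043920
This sign pattern matches North.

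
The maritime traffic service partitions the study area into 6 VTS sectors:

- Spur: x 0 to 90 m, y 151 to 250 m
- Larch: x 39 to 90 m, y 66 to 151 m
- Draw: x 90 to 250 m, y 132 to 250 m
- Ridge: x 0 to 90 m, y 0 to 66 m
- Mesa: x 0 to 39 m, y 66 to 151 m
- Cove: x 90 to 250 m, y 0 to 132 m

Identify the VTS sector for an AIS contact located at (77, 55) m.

Ridge

The point has x = 77 and y = 55.
Only Ridge satisfies 0 ≤ x ≤ 90 and 0 ≤ y ≤ 66.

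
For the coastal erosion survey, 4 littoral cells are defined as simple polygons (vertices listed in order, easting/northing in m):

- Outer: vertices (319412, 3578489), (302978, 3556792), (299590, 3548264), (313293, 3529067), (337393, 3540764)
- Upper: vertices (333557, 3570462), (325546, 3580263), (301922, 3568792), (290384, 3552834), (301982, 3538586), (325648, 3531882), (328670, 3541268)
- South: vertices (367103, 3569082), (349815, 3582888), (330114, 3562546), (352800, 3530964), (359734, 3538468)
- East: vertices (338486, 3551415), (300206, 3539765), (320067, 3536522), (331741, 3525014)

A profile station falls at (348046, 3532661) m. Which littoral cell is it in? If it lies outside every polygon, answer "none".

none

Cast a ray rightward from (348046, 3532661). For each polygon, the edges (by vertex number in listed order) whose endpoints lie on opposite sides of northing = 3532661, where each meets that height, and whether that is right or left of the point:
Outer: 3–4 at easting≈310727.6 (left), 4–5 at easting≈320697.9 (left) → 0 crossings.
Upper: 5–6 at easting≈322898.0 (left), 6–7 at easting≈325898.8 (left) → 0 crossings.
South: 3–4 at easting≈351581.0 (right), 4–5 at easting≈354368.1 (right) → 2 crossings.
East: 3–4 at easting≈323983.7 (left), 4–1 at easting≈333694.7 (left) → 0 crossings.
All counts are even, so the point lies outside every listed polygon.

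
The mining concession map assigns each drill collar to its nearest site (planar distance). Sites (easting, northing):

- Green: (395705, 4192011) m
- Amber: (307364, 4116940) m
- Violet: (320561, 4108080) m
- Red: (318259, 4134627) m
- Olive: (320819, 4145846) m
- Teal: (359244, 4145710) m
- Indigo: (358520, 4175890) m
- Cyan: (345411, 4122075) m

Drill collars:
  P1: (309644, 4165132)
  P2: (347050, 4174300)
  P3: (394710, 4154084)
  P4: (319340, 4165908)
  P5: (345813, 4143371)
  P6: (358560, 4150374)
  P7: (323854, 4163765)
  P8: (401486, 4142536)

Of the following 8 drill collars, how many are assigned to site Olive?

P1 → Olive
P2 → Indigo
P3 → Teal
P4 → Olive
P5 → Teal
P6 → Teal
P7 → Olive
P8 → Teal
3 of the 8 go to Olive.

3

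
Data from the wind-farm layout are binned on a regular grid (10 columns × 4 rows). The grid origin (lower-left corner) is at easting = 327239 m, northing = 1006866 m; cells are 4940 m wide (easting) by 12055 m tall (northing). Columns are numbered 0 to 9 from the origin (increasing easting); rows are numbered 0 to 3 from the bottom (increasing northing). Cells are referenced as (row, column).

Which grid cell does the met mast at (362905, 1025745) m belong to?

(1, 7)

Column index: ⌊(362905 − 327239) / 4940⌋ = ⌊7.220⌋ = 7
Row offset from origin: ⌊(1025745 − 1006866) / 12055⌋ = ⌊1.566⌋ = 1 → row 1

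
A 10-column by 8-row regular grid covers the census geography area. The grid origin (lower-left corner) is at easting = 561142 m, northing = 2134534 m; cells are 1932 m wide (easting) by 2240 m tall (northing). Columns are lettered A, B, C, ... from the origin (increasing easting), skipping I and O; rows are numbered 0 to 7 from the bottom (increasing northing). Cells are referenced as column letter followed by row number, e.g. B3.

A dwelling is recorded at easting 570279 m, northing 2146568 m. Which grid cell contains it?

Column index: ⌊(570279 − 561142) / 1932⌋ = ⌊4.729⌋ = 4 → column E
Row offset from origin: ⌊(2146568 − 2134534) / 2240⌋ = ⌊5.372⌋ = 5 → row 5

E5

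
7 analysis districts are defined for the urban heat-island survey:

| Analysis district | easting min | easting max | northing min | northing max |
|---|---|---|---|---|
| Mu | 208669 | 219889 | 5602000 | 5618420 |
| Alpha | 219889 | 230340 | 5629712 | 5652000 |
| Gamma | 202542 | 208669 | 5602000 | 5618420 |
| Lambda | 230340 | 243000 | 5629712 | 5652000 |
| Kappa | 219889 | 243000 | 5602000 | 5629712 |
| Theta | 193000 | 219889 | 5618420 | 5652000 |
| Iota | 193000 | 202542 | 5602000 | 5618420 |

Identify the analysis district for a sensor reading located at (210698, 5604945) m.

The point has easting = 210698 and northing = 5604945.
Only Mu satisfies 208669 ≤ easting ≤ 219889 and 5602000 ≤ northing ≤ 5618420.

Mu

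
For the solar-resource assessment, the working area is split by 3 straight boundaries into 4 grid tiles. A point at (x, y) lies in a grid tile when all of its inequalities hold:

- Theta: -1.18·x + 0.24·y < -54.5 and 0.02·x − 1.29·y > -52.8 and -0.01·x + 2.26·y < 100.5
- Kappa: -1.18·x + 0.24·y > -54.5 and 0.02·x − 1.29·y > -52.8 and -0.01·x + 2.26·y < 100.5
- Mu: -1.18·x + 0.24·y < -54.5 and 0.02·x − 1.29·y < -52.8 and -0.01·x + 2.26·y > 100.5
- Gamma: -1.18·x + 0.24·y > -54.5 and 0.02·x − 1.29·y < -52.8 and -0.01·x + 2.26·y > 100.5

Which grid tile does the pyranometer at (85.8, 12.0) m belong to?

Theta

-1.18·85.8 + 0.24·12.0 = -98.364, which is < -54.5
0.02·85.8 − 1.29·12.0 = -13.764, which is > -52.8
-0.01·85.8 + 2.26·12.0 = 26.262, which is < 100.5
This sign pattern matches Theta.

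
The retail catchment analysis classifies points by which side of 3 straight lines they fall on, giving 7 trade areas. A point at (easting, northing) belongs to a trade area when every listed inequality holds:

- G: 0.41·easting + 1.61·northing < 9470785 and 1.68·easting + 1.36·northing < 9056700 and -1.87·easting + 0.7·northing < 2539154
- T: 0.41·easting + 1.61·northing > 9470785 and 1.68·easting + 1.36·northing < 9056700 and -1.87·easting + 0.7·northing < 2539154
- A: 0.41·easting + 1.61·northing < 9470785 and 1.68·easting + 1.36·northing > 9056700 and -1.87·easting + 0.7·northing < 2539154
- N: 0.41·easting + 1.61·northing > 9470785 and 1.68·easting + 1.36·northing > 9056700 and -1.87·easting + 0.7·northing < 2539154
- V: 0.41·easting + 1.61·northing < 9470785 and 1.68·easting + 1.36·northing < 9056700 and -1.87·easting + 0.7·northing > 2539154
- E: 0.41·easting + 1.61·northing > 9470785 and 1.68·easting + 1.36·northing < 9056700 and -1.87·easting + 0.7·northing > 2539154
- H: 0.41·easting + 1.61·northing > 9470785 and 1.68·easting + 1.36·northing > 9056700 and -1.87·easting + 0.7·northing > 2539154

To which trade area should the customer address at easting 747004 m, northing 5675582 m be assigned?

0.41·747004 + 1.61·5675582 = 9443958.660, which is < 9470785
1.68·747004 + 1.36·5675582 = 8973758.240, which is < 9056700
-1.87·747004 + 0.7·5675582 = 2576009.920, which is > 2539154
This sign pattern matches V.

V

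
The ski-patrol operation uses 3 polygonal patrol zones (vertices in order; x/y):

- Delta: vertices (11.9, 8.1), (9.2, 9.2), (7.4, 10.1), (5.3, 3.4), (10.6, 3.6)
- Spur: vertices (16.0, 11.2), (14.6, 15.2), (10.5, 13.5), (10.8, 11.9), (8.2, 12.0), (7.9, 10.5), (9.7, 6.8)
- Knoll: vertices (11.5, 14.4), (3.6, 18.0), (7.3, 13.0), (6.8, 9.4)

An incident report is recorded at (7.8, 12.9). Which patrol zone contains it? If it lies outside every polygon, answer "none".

Cast a ray rightward from (7.8, 12.9). For each polygon, the edges (by vertex number in listed order) whose endpoints lie on opposite sides of y = 12.9, where each meets that height, and whether that is right or left of the point:
Delta: no edge straddles that height → 0 crossings.
Spur: 1–2 at x≈15.40 (right), 3–4 at x≈10.61 (right) → 2 crossings.
Knoll: 3–4 at x≈7.29 (left), 4–1 at x≈10.09 (right) → 1 crossing.
Only Knoll has an odd count, so the point is inside Knoll.

Knoll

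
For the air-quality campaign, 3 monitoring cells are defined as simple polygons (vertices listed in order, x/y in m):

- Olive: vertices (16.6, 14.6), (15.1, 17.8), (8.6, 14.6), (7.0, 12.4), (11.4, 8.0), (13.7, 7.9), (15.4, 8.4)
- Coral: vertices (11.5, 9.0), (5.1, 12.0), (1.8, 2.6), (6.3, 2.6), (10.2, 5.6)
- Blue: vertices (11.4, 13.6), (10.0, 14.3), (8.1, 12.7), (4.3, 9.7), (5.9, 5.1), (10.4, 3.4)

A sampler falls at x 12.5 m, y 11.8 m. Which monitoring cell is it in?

Cast a ray rightward from (12.5, 11.8). For each polygon, the edges (by vertex number in listed order) whose endpoints lie on opposite sides of y = 11.8, where each meets that height, and whether that is right or left of the point:
Olive: 4–5 at x≈7.60 (left), 7–1 at x≈16.06 (right) → 1 crossing.
Coral: 1–2 at x≈5.53 (left), 2–3 at x≈5.03 (left) → 0 crossings.
Blue: 3–4 at x≈6.96 (left), 6–1 at x≈11.22 (left) → 0 crossings.
Only Olive has an odd count, so the point is inside Olive.

Olive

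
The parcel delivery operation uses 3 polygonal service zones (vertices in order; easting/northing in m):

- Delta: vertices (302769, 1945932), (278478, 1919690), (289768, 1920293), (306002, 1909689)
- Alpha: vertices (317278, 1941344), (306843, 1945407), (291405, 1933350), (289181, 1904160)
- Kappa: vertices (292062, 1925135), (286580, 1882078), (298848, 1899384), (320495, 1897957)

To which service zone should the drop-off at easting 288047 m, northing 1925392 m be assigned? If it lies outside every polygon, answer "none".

Cast a ray rightward from (288047, 1925392). For each polygon, the edges (by vertex number in listed order) whose endpoints lie on opposite sides of northing = 1925392, where each meets that height, and whether that is right or left of the point:
Delta: 1–2 at easting≈283756.1 (left), 4–1 at easting≈304601.2 (right) → 1 crossing.
Alpha: 3–4 at easting≈290798.7 (right), 4–1 at easting≈305224.3 (right) → 2 crossings.
Kappa: no edge straddles that height → 0 crossings.
Only Delta has an odd count, so the point is inside Delta.

Delta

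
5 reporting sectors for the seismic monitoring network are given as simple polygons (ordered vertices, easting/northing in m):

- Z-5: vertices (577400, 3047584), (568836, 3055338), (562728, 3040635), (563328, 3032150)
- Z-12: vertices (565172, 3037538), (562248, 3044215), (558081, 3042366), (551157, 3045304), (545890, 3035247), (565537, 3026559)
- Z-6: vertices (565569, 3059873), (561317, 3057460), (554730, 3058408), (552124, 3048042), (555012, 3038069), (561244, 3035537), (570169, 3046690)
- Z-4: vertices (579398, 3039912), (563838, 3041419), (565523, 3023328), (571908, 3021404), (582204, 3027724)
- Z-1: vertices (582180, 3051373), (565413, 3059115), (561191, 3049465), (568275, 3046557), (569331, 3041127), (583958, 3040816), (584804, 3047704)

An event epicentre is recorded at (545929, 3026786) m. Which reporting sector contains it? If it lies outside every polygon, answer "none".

Cast a ray rightward from (545929, 3026786). For each polygon, the edges (by vertex number in listed order) whose endpoints lie on opposite sides of northing = 3026786, where each meets that height, and whether that is right or left of the point:
Z-5: no edge straddles that height → 0 crossings.
Z-12: 5–6 at easting≈565023.7 (right), 6–1 at easting≈565529.5 (right) → 2 crossings.
Z-6: no edge straddles that height → 0 crossings.
Z-4: 2–3 at easting≈565200.9 (right), 4–5 at easting≈580675.9 (right) → 2 crossings.
Z-1: no edge straddles that height → 0 crossings.
All counts are even, so the point lies outside every listed polygon.

none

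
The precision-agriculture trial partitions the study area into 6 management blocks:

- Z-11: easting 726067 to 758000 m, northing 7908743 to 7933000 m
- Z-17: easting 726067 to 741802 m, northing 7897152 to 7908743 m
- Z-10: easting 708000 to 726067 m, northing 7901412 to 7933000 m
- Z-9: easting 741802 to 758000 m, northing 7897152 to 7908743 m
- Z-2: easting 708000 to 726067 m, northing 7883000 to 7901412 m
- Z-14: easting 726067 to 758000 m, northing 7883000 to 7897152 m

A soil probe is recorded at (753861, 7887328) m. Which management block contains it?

Z-14

The point has easting = 753861 and northing = 7887328.
Only Z-14 satisfies 726067 ≤ easting ≤ 758000 and 7883000 ≤ northing ≤ 7897152.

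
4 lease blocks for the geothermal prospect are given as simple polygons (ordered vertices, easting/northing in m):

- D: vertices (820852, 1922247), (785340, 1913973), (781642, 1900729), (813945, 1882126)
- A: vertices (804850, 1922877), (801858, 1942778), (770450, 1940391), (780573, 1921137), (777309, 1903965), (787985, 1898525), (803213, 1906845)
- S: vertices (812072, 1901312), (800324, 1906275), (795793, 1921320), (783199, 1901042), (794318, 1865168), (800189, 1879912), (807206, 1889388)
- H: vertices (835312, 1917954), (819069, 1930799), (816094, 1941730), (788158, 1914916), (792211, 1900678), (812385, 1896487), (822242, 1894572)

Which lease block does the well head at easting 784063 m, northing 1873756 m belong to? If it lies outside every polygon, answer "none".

Cast a ray rightward from (784063, 1873756). For each polygon, the edges (by vertex number in listed order) whose endpoints lie on opposite sides of northing = 1873756, where each meets that height, and whether that is right or left of the point:
D: no edge straddles that height → 0 crossings.
A: no edge straddles that height → 0 crossings.
S: 4–5 at easting≈791656.2 (right), 5–6 at easting≈797737.7 (right) → 2 crossings.
H: no edge straddles that height → 0 crossings.
All counts are even, so the point lies outside every listed polygon.

none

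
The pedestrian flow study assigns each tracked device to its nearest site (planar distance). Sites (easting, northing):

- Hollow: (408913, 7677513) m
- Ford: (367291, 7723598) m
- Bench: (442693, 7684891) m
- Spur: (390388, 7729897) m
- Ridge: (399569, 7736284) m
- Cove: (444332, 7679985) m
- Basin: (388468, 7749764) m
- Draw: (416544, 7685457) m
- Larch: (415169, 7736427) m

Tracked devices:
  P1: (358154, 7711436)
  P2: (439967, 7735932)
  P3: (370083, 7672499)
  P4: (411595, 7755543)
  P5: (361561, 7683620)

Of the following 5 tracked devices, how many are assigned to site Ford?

2

P1 → Ford
P2 → Larch
P3 → Hollow
P4 → Larch
P5 → Ford
2 of the 5 go to Ford.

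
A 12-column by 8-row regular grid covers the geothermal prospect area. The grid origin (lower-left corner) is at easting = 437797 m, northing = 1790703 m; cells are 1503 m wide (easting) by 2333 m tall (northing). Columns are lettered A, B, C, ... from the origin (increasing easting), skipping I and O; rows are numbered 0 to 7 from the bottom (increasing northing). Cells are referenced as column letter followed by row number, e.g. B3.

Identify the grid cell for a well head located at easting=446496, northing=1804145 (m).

F5

Column index: ⌊(446496 − 437797) / 1503⌋ = ⌊5.788⌋ = 5 → column F
Row offset from origin: ⌊(1804145 − 1790703) / 2333⌋ = ⌊5.762⌋ = 5 → row 5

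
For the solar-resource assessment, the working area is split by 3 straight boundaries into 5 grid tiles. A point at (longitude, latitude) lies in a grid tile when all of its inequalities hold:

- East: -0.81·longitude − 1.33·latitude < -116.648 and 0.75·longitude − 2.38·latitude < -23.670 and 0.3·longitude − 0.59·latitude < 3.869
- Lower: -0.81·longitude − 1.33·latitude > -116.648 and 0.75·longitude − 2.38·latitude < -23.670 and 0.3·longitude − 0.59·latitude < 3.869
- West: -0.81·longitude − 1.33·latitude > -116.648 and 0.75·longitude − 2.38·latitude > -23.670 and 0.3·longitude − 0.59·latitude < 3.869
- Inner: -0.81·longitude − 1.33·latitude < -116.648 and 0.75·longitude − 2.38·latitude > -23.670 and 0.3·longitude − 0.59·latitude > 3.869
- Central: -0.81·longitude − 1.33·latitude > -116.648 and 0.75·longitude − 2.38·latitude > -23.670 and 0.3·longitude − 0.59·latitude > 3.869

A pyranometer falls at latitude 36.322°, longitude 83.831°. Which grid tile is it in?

-0.81·83.831 − 1.33·36.322 = -116.211, which is > -116.648
0.75·83.831 − 2.38·36.322 = -23.573, which is > -23.670
0.3·83.831 − 0.59·36.322 = 3.719, which is < 3.869
This sign pattern matches West.

West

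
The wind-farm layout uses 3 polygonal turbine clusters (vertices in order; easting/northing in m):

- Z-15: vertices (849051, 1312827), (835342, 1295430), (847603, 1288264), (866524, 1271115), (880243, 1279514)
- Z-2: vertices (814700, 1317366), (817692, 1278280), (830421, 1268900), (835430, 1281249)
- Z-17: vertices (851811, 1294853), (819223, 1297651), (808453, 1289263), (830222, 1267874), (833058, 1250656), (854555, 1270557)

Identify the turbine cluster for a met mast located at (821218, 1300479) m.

Cast a ray rightward from (821218, 1300479). For each polygon, the edges (by vertex number in listed order) whose endpoints lie on opposite sides of northing = 1300479, where each meets that height, and whether that is right or left of the point:
Z-15: 1–2 at easting≈839320.7 (right), 5–1 at easting≈860612.8 (right) → 2 crossings.
Z-2: 1–2 at easting≈815992.7 (left), 4–1 at easting≈824392.6 (right) → 1 crossing.
Z-17: no edge straddles that height → 0 crossings.
Only Z-2 has an odd count, so the point is inside Z-2.

Z-2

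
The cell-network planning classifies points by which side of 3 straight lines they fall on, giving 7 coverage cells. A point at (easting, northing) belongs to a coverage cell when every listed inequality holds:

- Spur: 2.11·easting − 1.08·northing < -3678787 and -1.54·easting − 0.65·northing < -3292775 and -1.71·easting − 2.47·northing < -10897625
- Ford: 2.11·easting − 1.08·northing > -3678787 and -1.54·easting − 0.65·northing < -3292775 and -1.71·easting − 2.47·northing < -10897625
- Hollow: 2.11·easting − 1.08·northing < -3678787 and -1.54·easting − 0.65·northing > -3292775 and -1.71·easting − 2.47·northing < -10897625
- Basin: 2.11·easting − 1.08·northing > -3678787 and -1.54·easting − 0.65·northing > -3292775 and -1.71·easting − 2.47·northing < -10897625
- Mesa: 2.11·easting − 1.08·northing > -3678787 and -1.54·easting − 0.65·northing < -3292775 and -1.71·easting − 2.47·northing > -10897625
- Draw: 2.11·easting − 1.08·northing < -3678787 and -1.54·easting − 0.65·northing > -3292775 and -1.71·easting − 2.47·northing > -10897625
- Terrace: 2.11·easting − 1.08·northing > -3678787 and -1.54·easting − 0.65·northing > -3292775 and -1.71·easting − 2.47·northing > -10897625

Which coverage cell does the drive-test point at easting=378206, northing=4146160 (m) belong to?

2.11·378206 − 1.08·4146160 = -3679838.140, which is < -3678787
-1.54·378206 − 0.65·4146160 = -3277441.240, which is > -3292775
-1.71·378206 − 2.47·4146160 = -10887747.460, which is > -10897625
This sign pattern matches Draw.

Draw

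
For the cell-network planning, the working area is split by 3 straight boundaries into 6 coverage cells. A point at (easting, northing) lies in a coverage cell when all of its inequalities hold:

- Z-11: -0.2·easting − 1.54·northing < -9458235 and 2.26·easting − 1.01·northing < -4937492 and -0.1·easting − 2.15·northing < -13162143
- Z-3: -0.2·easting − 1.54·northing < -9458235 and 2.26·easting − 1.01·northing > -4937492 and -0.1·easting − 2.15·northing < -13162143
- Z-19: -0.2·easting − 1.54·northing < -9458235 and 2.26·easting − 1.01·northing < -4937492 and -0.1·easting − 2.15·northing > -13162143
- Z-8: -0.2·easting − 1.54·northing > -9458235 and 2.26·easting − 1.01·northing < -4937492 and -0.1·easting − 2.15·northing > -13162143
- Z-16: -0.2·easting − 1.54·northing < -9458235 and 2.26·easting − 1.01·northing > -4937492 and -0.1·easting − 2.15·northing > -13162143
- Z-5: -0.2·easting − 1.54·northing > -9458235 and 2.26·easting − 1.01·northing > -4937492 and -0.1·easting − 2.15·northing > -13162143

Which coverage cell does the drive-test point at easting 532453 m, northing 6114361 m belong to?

Z-11

-0.2·532453 − 1.54·6114361 = -9522606.540, which is < -9458235
2.26·532453 − 1.01·6114361 = -4972160.830, which is < -4937492
-0.1·532453 − 2.15·6114361 = -13199121.450, which is < -13162143
This sign pattern matches Z-11.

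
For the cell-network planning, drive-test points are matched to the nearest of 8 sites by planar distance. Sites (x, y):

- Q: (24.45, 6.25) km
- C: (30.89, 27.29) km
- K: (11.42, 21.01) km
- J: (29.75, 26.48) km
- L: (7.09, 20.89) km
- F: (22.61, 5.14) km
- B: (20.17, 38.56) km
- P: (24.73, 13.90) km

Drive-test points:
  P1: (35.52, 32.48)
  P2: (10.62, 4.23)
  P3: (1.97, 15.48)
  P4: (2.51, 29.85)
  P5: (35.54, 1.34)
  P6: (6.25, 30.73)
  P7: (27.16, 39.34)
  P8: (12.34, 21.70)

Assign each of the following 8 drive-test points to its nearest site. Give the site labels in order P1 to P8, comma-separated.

P1 → C (d²=48.37)
P2 → F (d²=144.59)
P3 → L (d²=55.48)
P4 → L (d²=101.26)
P5 → Q (d²=147.10)
P6 → L (d²=97.53)
P7 → B (d²=49.47)
P8 → K (d²=1.32)

C, F, L, L, Q, L, B, K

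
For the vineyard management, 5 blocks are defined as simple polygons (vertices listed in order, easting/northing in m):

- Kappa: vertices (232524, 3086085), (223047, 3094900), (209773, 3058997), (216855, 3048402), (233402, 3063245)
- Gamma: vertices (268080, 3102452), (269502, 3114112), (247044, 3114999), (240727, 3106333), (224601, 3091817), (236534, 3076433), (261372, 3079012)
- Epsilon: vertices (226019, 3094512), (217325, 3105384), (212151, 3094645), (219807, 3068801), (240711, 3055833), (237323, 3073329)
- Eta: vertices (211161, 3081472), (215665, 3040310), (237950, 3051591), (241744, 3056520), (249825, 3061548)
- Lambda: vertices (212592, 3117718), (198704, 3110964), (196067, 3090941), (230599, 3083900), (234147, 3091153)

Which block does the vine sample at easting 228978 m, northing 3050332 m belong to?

Eta

Cast a ray rightward from (228978, 3050332). For each polygon, the edges (by vertex number in listed order) whose endpoints lie on opposite sides of northing = 3050332, where each meets that height, and whether that is right or left of the point:
Kappa: 3–4 at easting≈215564.9 (left), 4–5 at easting≈219006.6 (left) → 0 crossings.
Gamma: no edge straddles that height → 0 crossings.
Epsilon: no edge straddles that height → 0 crossings.
Eta: 1–2 at easting≈214568.4 (left), 2–3 at easting≈235462.9 (right) → 1 crossing.
Lambda: no edge straddles that height → 0 crossings.
Only Eta has an odd count, so the point is inside Eta.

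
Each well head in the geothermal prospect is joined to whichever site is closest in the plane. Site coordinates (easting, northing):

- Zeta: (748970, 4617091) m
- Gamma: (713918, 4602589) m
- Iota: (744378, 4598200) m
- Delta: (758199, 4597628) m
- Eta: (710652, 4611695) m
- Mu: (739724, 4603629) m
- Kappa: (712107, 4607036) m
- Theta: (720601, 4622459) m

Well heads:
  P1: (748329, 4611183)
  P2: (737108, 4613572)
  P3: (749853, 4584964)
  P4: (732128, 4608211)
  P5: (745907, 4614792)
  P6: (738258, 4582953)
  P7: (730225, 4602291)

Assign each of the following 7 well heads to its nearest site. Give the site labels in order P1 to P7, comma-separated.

Zeta, Mu, Iota, Mu, Zeta, Iota, Mu

P1 → Zeta (d²=35315345.00)
P2 → Mu (d²=105706705.00)
P3 → Iota (d²=205167321.00)
P4 → Mu (d²=78693940.00)
P5 → Zeta (d²=14667370.00)
P6 → Iota (d²=269925409.00)
P7 → Mu (d²=92021245.00)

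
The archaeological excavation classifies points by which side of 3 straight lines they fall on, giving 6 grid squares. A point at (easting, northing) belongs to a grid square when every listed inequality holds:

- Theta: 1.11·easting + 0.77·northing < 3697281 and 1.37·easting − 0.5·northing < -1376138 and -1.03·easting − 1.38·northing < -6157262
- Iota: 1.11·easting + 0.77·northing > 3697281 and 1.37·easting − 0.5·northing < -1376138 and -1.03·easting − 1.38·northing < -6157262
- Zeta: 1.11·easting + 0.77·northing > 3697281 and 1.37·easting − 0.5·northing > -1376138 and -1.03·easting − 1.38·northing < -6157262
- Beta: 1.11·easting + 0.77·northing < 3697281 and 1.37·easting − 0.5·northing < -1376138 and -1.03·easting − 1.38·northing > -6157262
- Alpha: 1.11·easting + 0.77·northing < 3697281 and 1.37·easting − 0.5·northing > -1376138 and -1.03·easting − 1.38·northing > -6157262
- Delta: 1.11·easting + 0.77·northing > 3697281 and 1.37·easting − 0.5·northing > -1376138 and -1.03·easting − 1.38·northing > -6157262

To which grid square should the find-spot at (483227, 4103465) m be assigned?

Theta

1.11·483227 + 0.77·4103465 = 3696050.020, which is < 3697281
1.37·483227 − 0.5·4103465 = -1389711.510, which is < -1376138
-1.03·483227 − 1.38·4103465 = -6160505.510, which is < -6157262
This sign pattern matches Theta.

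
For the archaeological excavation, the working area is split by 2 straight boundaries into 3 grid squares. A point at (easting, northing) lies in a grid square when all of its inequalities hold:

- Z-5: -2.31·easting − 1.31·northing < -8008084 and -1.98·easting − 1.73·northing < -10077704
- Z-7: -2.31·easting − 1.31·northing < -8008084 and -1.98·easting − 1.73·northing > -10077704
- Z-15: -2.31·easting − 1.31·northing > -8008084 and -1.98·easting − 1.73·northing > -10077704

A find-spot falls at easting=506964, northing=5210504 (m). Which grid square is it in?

Z-15

-2.31·506964 − 1.31·5210504 = -7996847.080, which is > -8008084
-1.98·506964 − 1.73·5210504 = -10017960.640, which is > -10077704
This sign pattern matches Z-15.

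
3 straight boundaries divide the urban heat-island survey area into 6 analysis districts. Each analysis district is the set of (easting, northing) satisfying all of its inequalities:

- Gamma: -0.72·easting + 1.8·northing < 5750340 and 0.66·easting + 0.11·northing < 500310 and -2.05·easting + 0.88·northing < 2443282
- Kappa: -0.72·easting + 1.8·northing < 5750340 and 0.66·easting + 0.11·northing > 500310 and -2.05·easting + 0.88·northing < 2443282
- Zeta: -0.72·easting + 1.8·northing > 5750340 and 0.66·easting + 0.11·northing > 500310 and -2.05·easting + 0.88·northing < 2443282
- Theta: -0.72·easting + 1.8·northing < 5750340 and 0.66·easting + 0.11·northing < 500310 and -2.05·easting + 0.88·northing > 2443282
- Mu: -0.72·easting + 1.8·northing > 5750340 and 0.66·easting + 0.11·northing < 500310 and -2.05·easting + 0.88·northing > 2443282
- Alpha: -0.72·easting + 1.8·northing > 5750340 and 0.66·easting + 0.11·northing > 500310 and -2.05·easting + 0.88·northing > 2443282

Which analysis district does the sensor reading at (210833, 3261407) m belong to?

Gamma

-0.72·210833 + 1.8·3261407 = 5718732.840, which is < 5750340
0.66·210833 + 0.11·3261407 = 497904.550, which is < 500310
-2.05·210833 + 0.88·3261407 = 2437830.510, which is < 2443282
This sign pattern matches Gamma.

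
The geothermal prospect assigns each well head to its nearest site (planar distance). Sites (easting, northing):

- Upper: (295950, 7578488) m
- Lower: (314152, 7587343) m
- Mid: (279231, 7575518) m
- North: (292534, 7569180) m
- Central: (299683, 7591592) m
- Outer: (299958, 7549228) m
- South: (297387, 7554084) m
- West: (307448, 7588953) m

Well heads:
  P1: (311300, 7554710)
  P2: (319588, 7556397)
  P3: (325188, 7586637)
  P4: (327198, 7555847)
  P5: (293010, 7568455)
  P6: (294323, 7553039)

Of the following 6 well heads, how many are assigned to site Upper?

0

P1 → Outer
P2 → Outer
P3 → Lower
P4 → Outer
P5 → North
P6 → South
0 of the 6 go to Upper.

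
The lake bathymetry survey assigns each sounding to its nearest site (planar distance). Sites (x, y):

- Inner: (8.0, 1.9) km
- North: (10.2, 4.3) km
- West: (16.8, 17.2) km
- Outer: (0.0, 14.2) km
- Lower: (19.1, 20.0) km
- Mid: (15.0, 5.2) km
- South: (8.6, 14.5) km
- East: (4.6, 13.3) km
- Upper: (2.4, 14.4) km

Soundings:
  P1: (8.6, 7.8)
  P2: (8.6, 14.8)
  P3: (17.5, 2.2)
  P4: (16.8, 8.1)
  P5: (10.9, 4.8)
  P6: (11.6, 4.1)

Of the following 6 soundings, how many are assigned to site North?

3

P1 → North
P2 → South
P3 → Mid
P4 → Mid
P5 → North
P6 → North
3 of the 6 go to North.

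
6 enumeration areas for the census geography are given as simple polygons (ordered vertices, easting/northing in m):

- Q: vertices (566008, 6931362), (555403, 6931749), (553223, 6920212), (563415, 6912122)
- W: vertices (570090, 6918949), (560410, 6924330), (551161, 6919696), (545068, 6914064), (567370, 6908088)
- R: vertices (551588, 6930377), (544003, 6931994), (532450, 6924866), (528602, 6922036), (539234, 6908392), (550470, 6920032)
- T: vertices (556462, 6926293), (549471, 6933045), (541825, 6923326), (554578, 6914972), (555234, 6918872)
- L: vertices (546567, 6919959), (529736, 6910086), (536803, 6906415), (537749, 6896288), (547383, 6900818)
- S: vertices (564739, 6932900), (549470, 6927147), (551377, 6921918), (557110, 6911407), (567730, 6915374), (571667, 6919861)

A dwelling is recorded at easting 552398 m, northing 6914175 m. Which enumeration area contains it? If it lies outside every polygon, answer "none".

W

Cast a ray rightward from (552398, 6914175). For each polygon, the edges (by vertex number in listed order) whose endpoints lie on opposite sides of northing = 6914175, where each meets that height, and whether that is right or left of the point:
Q: 3–4 at easting≈560828.6 (right), 4–1 at easting≈563691.7 (right) → 2 crossings.
W: 3–4 at easting≈545188.1 (left), 5–1 at easting≈568894.4 (right) → 1 crossing.
R: 4–5 at easting≈534727.6 (left), 5–6 at easting≈544816.3 (left) → 0 crossings.
T: no edge straddles that height → 0 crossings.
L: 1–2 at easting≈536706.7 (left), 5–1 at easting≈546813.6 (left) → 0 crossings.
S: 3–4 at easting≈555600.3 (right), 4–5 at easting≈564520.2 (right) → 2 crossings.
Only W has an odd count, so the point is inside W.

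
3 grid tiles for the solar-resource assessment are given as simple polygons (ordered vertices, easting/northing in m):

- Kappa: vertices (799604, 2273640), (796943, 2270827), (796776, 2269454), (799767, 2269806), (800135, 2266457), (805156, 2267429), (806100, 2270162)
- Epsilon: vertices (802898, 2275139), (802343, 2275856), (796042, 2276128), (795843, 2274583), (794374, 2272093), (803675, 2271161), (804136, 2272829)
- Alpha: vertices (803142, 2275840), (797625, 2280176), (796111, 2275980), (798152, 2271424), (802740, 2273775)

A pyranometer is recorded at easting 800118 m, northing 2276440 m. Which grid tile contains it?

Alpha

Cast a ray rightward from (800118, 2276440). For each polygon, the edges (by vertex number in listed order) whose endpoints lie on opposite sides of northing = 2276440, where each meets that height, and whether that is right or left of the point:
Kappa: no edge straddles that height → 0 crossings.
Epsilon: no edge straddles that height → 0 crossings.
Alpha: 1–2 at easting≈802378.6 (right), 2–3 at easting≈796277.0 (left) → 1 crossing.
Only Alpha has an odd count, so the point is inside Alpha.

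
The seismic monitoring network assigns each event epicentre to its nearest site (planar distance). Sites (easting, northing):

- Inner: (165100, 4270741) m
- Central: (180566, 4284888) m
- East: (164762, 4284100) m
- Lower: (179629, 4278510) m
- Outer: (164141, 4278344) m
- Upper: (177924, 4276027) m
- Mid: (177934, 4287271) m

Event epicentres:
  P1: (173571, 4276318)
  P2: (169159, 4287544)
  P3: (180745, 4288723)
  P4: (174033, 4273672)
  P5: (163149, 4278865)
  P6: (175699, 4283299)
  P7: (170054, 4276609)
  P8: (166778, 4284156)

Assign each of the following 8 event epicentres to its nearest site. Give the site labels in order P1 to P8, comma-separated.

Upper, East, Mid, Upper, Outer, Mid, Outer, East

P1 → Upper (d²=19033290.00)
P2 → East (d²=31194745.00)
P3 → Mid (d²=10010025.00)
P4 → Upper (d²=20685906.00)
P5 → Outer (d²=1255505.00)
P6 → Mid (d²=20772009.00)
P7 → Outer (d²=37973794.00)
P8 → East (d²=4067392.00)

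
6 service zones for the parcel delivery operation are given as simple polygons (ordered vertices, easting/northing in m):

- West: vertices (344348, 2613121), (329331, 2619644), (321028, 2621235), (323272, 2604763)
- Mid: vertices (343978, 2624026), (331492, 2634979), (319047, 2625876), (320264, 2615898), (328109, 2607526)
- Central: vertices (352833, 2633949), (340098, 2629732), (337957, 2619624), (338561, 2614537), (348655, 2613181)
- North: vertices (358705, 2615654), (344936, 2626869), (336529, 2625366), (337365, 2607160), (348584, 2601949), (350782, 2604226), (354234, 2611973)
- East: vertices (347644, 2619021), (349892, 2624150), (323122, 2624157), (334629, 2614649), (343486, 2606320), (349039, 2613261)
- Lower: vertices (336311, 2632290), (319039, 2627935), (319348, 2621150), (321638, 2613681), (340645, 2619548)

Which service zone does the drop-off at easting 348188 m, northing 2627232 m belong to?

Central

Cast a ray rightward from (348188, 2627232). For each polygon, the edges (by vertex number in listed order) whose endpoints lie on opposite sides of northing = 2627232, where each meets that height, and whether that is right or left of the point:
West: no edge straddles that height → 0 crossings.
Mid: 1–2 at easting≈340323.3 (left), 2–3 at easting≈320900.8 (left) → 0 crossings.
Central: 2–3 at easting≈339568.5 (left), 5–1 at easting≈351481.7 (right) → 1 crossing.
North: no edge straddles that height → 0 crossings.
East: no edge straddles that height → 0 crossings.
Lower: 2–3 at easting≈319071.0 (left), 5–1 at easting≈338031.4 (left) → 0 crossings.
Only Central has an odd count, so the point is inside Central.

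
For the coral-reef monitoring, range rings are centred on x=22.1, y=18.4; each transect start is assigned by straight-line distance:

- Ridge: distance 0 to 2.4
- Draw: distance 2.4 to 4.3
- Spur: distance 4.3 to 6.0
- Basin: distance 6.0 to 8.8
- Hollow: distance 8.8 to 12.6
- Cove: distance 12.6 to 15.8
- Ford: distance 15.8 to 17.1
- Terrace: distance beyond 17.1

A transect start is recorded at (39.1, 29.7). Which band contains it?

Terrace

Distance = √((39.1−22.1)² + (29.7−18.4)²) = √(289.000 + 127.690) = 20.413.
17.1 ≤ 20.413 < ∞ → Terrace.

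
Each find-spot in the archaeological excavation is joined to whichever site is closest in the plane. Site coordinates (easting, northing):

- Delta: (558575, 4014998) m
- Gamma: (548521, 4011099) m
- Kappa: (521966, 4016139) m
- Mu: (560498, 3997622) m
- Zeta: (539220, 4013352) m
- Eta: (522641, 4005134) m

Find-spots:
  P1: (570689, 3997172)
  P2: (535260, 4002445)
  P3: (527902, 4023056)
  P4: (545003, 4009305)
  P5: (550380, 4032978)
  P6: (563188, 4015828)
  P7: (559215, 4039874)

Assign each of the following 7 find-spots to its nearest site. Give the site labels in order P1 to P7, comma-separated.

Mu, Zeta, Kappa, Gamma, Delta, Delta, Delta

P1 → Mu (d²=104058981.00)
P2 → Zeta (d²=134644249.00)
P3 → Kappa (d²=83080985.00)
P4 → Gamma (d²=15594760.00)
P5 → Delta (d²=390438425.00)
P6 → Delta (d²=21968669.00)
P7 → Delta (d²=619224976.00)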